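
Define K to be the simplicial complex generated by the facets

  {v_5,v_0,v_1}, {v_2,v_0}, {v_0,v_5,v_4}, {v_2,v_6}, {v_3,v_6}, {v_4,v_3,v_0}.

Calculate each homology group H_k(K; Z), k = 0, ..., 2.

Take the total order v_0 < v_1 < v_2 < v_3 < v_4 < v_5 < v_6 on the vertex set. Then K (dimension 2) consists of the simplices:

  0-simplices (7): [v_0], [v_1], [v_2], [v_3], [v_4], [v_5], [v_6]
  1-simplices (10): [v_0,v_1], [v_0,v_2], [v_0,v_3], [v_0,v_4], [v_0,v_5], [v_1,v_5], [v_2,v_6], [v_3,v_4], [v_3,v_6], [v_4,v_5]
  2-simplices (3): [v_0,v_1,v_5], [v_0,v_3,v_4], [v_0,v_4,v_5]

Hence C_0 ≅ Z^7, C_1 ≅ Z^10, C_2 ≅ Z^3.

Boundary ∂_1: C_1 → C_0 maps an edge to its endpoints' difference, ∂[p,q] = q − p.
The resulting 7×10 matrix has rank 6, and its Smith normal form has invariant factors (1,1,1,1,1,1).

Boundary ∂_2: C_2 → C_1 sends each 2-simplex [p,q,r] to [q,r] − [p,r] + [p,q]. For instance
  ∂[v_0,v_4,v_5] = [v_4,v_5] − [v_0,v_5] + [v_0,v_4],
  ∂[v_0,v_3,v_4] = [v_3,v_4] − [v_0,v_4] + [v_0,v_3].
This gives a 10×3 integer matrix of rank 3; reducing to Smith normal form yields diagonal entries (1,1,1).

From H_k ≅ ker(∂_k) / im(∂_{k+1}) we obtain:

  H_0: rank C_0 − rank ∂_1 = 7 − 6 = 1, and the invariant factors of ∂_1 are all 1, so H_0 = Z.
  H_1: rank ker ∂_1 − rank ∂_2 = (10 − 6) − 3 = 1, and the invariant factors of ∂_2 are all 1, so H_1 = Z.
  H_2: rank ker ∂_2 − rank ∂_3 = (3 − 3) − 0 = 0, and there is no ∂_3, so H_2 = 0.

As a check, the Euler characteristic is 7 − 10 + 3 = 0, which agrees with 1 − 1 + 0 = 0.

H_0 = Z,  H_1 = Z,  H_2 = 0.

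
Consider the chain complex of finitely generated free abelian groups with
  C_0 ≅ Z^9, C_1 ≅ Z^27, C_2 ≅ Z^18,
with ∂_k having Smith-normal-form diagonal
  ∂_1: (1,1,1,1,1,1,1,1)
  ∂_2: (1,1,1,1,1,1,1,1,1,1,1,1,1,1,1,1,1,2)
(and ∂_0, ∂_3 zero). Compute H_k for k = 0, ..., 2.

H_0 = Z,  H_1 = Z ⊕ Z/2,  H_2 = 0.

H_0: b_0 = 9 − 0 − 8 = 1; torsion from ∂_1 factors > 1: none. So H_0 = Z.
H_1: b_1 = 27 − 8 − 18 = 1; torsion from ∂_2 factors > 1: [2]. So H_1 = Z ⊕ Z/2.
H_2: b_2 = 18 − 18 − 0 = 0; torsion from ∂_3 factors > 1: none. So H_2 = 0.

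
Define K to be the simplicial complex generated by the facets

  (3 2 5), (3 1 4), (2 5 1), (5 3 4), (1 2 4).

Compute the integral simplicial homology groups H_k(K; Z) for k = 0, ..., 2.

Fix the vertex order 1 < 2 < 3 < 4 < 5 and write every simplex with vertices in increasing order. Then dim K = 2 and the simplices of K are:

  0-simplices (5): [1], [2], [3], [4], [5]
  1-simplices (10): [1,2], [1,3], [1,4], [1,5], [2,3], [2,4], [2,5], [3,4], [3,5], [4,5]
  2-simplices (5): [1,2,4], [1,2,5], [1,3,4], [2,3,5], [3,4,5]

giving chain groups C_0 ≅ Z^5, C_1 ≅ Z^10, C_2 ≅ Z^5.

Boundary ∂_1: C_1 → C_0 maps an edge to its endpoints' difference, ∂[p,q] = q − p. For instance
  ∂[3,4] = [4] − [3].
The 5×10 boundary matrix has rank 4 and Smith normal form diag(1,1,1,1).

Boundary ∂_2: C_2 → C_1 maps a triangle to the signed sum of its edges. For instance
  ∂[1,3,4] = [3,4] − [1,4] + [1,3],
  ∂[2,3,5] = [3,5] − [2,5] + [2,3].
The 10×5 boundary matrix has rank 5 and Smith normal form diag(1,1,1,1,1).

Now H_k = ker ∂_k / im ∂_{k+1}, so:

  H_0: rank C_0 − rank ∂_1 = 5 − 4 = 1, and the invariant factors of ∂_1 are all 1, so H_0 ≅ Z.
  H_1: rank ker ∂_1 − rank ∂_2 = (10 − 4) − 5 = 1, and the invariant factors of ∂_2 are all 1, so H_1 ≅ Z.
  H_2: rank ker ∂_2 − rank ∂_3 = (5 − 5) − 0 = 0, and there is no ∂_3, so H_2 ≅ 0.

As a check, the Euler characteristic is 5 − 10 + 5 = 0, which agrees with 1 − 1 + 0 = 0.
(K is a triangulation of the Möbius band.)

H_0 ≅ Z,  H_1 ≅ Z,  H_2 = 0.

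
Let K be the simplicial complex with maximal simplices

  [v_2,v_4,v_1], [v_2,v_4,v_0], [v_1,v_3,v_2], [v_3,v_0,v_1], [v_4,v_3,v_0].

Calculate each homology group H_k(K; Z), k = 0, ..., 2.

Order the vertices as v_0 < v_1 < v_2 < v_3 < v_4. Listing each simplex with vertices in this order, K has dimension 2 with simplices:

  0-simplices (5): [v_0], [v_1], [v_2], [v_3], [v_4]
  1-simplices (10): [v_0,v_1], [v_0,v_2], [v_0,v_3], [v_0,v_4], [v_1,v_2], [v_1,v_3], [v_1,v_4], [v_2,v_3], [v_2,v_4], [v_3,v_4]
  2-simplices (5): [v_0,v_1,v_3], [v_0,v_2,v_4], [v_0,v_3,v_4], [v_1,v_2,v_3], [v_1,v_2,v_4]

so the chain groups are C_0 ≅ Z^5, C_1 ≅ Z^10, C_2 ≅ Z^5.

The boundary map ∂_1: C_1 → C_0 is given by ∂[p,q] = [q] − [p]. For instance
  ∂[v_0,v_3] = [v_3] − [v_0].
This gives a 5×10 integer matrix of rank 4; reducing to Smith normal form yields diagonal entries (1,1,1,1).

Boundary ∂_2: C_2 → C_1 acts by ∂[p,q,r] = [q,r] − [p,r] + [p,q]. For instance
  ∂[v_0,v_1,v_3] = [v_1,v_3] − [v_0,v_3] + [v_0,v_1],
  ∂[v_1,v_2,v_3] = [v_2,v_3] − [v_1,v_3] + [v_1,v_2].
As a 10×5 matrix over Z this has rank 5, with invariant factors (1,1,1,1,1).

From H_k ≅ ker(∂_k) / im(∂_{k+1}) we obtain:

  H_0: rank C_0 − rank ∂_1 = 5 − 4 = 1, and the invariant factors of ∂_1 are all 1, so H_0 = Z.
  H_1: rank ker ∂_1 − rank ∂_2 = (10 − 4) − 5 = 1, and the invariant factors of ∂_2 are all 1, so H_1 = Z.
  H_2: rank ker ∂_2 − rank ∂_3 = (5 − 5) − 0 = 0, and there is no ∂_3, so H_2 = 0.

As a check, the Euler characteristic is 5 − 10 + 5 = 0, which agrees with 1 − 1 + 0 = 0.
(K is a triangulation of the Möbius band.)

H_0 = Z,  H_1 = Z,  H_2 = 0.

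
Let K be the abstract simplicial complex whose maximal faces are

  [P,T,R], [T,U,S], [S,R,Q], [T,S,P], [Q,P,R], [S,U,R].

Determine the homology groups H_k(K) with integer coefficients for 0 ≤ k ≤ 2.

K has 6 vertices, 12 edges, 6 triangles.
rank ∂_0 = 0, rank ∂_1 = 5 ⇒ b_0 = 6 − 0 − 5 = 1; all invariant factors of ∂_1 are 1 so no torsion. So H_0 = Z.
rank ∂_1 = 5, rank ∂_2 = 6 ⇒ b_1 = 12 − 5 − 6 = 1; all invariant factors of ∂_2 are 1 so no torsion. So H_1 = Z.
rank ∂_2 = 6, rank ∂_3 = 0 ⇒ b_2 = 6 − 6 − 0 = 0. So H_2 = 0.

H_0 ≅ Z,  H_1 ≅ Z,  H_2 = 0.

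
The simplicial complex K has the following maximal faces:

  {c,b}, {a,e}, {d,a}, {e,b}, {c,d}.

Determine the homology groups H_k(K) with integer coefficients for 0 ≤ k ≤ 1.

H_0 = Z,  H_1 = Z.

Take the total order a < b < c < d < e on the vertex set. Then K (dimension 1) consists of the simplices:

  0-simplices (5): a, b, c, d, e
  1-simplices (5): ad, ae, bc, be, cd

Hence C_0 ≅ Z^5, C_1 ≅ Z^5.

∂_1: C_1 → C_0 sends each edge [p,q] (with p < q) to q − p. For instance
  ∂bc = c − b.
The 5×5 boundary matrix has rank 4 and Smith normal form diag(1,1,1,1).

From H_k ≅ ker(∂_k) / im(∂_{k+1}) we obtain:

  H_0: rank C_0 − rank ∂_1 = 5 − 4 = 1, and the invariant factors of ∂_1 are all 1, so H_0 = Z.
  H_1: rank ker ∂_1 − rank ∂_2 = (5 − 4) − 0 = 1, and there is no ∂_2, so H_1 = Z.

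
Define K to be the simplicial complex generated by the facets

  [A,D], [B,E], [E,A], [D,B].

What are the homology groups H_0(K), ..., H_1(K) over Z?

Fix the vertex order A < B < D < E and write every simplex with vertices in increasing order. Then dim K = 1 and the simplices of K are:

  0-simplices (4): A, B, D, E
  1-simplices (4): AD, AE, BD, BE

so the chain groups are C_0 ≅ Z^4, C_1 ≅ Z^4.

The boundary map ∂_1: C_1 → C_0 is given by ∂[p,q] = [q] − [p]. For instance
  ∂BD = D − B.
As a 4×4 matrix over Z this has rank 3, with invariant factors (1,1,1).

From H_k ≅ ker(∂_k) / im(∂_{k+1}) we obtain:

  H_0: rank C_0 − rank ∂_1 = 4 − 3 = 1, and the invariant factors of ∂_1 are all 1, so H_0 = Z.
  H_1: rank ker ∂_1 − rank ∂_2 = (4 − 3) − 0 = 1, and there is no ∂_2, so H_1 = Z.

As a check, the Euler characteristic is 4 − 4 = 0, which agrees with 1 − 1 = 0.

H_0 = Z,  H_1 = Z.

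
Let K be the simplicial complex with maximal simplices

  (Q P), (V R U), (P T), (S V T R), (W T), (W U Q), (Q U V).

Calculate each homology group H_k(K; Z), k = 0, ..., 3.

K has 8 vertices, 15 edges, 7 triangles, 1 3-simplex.
rank ∂_0 = 0, rank ∂_1 = 7 ⇒ b_0 = 8 − 0 − 7 = 1; all invariant factors of ∂_1 are 1 so no torsion. So H_0 = Z.
rank ∂_1 = 7, rank ∂_2 = 6 ⇒ b_1 = 15 − 7 − 6 = 2; all invariant factors of ∂_2 are 1 so no torsion. So H_1 = Z^2.
rank ∂_2 = 6, rank ∂_3 = 1 ⇒ b_2 = 7 − 6 − 1 = 0; all invariant factors of ∂_3 are 1 so no torsion. So H_2 = 0.
rank ∂_3 = 1, rank ∂_4 = 0 ⇒ b_3 = 1 − 1 − 0 = 0. So H_3 = 0.

H_0 = Z,  H_1 = Z^2,  H_2 = 0,  H_3 = 0.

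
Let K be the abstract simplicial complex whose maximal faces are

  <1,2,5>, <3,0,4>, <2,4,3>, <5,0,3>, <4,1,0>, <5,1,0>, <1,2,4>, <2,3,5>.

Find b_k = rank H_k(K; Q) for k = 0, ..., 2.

Take the total order 0 < 1 < 2 < 3 < 4 < 5 on the vertex set. Then K (dimension 2) consists of the simplices:

  0-simplices (6): [0], [1], [2], [3], [4], [5]
  1-simplices (12): [0,1], [0,3], [0,4], [0,5], [1,2], [1,4], [1,5], [2,3], [2,4], [2,5], [3,4], [3,5]
  2-simplices (8): [0,1,4], [0,1,5], [0,3,4], [0,3,5], [1,2,4], [1,2,5], [2,3,4], [2,3,5]

giving chain groups C_0 ≅ Z^6, C_1 ≅ Z^12, C_2 ≅ Z^8.

∂_1: C_1 → C_0 is given by ∂[p,q] = [q] − [p].
The resulting 6×12 matrix has rank 5, and its Smith normal form has invariant factors (1,1,1,1,1).

∂_2: C_2 → C_1 sends each 2-simplex [p,q,r] to [q,r] − [p,r] + [p,q]. For instance
  ∂[2,3,4] = [3,4] − [2,4] + [2,3],
  ∂[1,2,4] = [2,4] − [1,4] + [1,2].
The 12×8 boundary matrix has rank 7 and Smith normal form diag(1,1,1,1,1,1,1).

Computing H_k = (kernel of ∂_k) / (image of ∂_{k+1}):

  H_0: rank C_0 − rank ∂_1 = 6 − 5 = 1, and the invariant factors of ∂_1 are all 1, so H_0 = Z.
  H_1: rank ker ∂_1 − rank ∂_2 = (12 − 5) − 7 = 0, and the invariant factors of ∂_2 are all 1, so H_1 = 0.
  H_2: rank ker ∂_2 − rank ∂_3 = (8 − 7) − 0 = 1, and there is no ∂_3, so H_2 = Z.

As a check, the Euler characteristic is 6 − 12 + 8 = 2, which agrees with 1 − 0 + 1 = 2.

Hence the Betti numbers are b_0 = 1, b_1 = 0, b_2 = 1.

b_0 = 1, b_1 = 0, b_2 = 1.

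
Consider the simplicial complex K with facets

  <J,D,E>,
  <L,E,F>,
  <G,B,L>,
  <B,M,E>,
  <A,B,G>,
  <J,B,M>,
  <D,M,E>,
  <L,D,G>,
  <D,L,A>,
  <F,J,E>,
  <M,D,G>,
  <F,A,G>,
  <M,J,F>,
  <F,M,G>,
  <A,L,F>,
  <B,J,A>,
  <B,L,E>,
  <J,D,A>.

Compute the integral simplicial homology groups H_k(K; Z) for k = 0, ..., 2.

H_0 = Z,  H_1 = Z ⊕ Z/2,  H_2 = 0.

Fix the vertex order A < B < D < E < F < G < J < L < M and write every simplex with vertices in increasing order. Then dim K = 2 and the simplices of K are:

  0-simplices (9): A, B, D, E, F, G, J, L, M
  1-simplices (27): AB, AD, AF, AG, AJ, AL, BE, BG, BJ, BL, BM, DE, DG, DJ, DL, DM, EF, EJ, EL, EM, FG, FJ, FL, FM, GL, GM, JM
  2-simplices (18): ABG, ABJ, ADJ, ADL, AFG, AFL, BEL, BEM, BGL, BJM, DEJ, DEM, DGL, DGM, EFJ, EFL, FGM, FJM

Hence C_0 ≅ Z^9, C_1 ≅ Z^27, C_2 ≅ Z^18.

Boundary ∂_1: C_1 → C_0 is given by ∂[p,q] = [q] − [p].
The resulting 9×27 matrix has rank 8, and its Smith normal form has invariant factors (1,1,1,1,1,1,1,1).

∂_2: C_2 → C_1 acts by ∂[p,q,r] = [q,r] − [p,r] + [p,q]. For instance
  ∂BEL = EL − BL + BE,
  ∂FJM = JM − FM + FJ.
This gives a 27×18 integer matrix of rank 18; reducing to Smith normal form yields diagonal entries (1,1,1,1,1,1,1,1,1,1,1,1,1,1,1,1,1,2).

From H_k ≅ ker(∂_k) / im(∂_{k+1}) we obtain:

  H_0: rank C_0 − rank ∂_1 = 9 − 8 = 1, and the invariant factors of ∂_1 are all 1, so H_0 ≅ Z.
  H_1: rank ker ∂_1 − rank ∂_2 = (27 − 8) − 18 = 1, and ∂_2 has invariant factor 2 > 1, so H_1 ≅ Z ⊕ Z/2.
  H_2: rank ker ∂_2 − rank ∂_3 = (18 − 18) − 0 = 0, and there is no ∂_3, so H_2 ≅ 0.

As a check, the Euler characteristic is 9 − 27 + 18 = 0, which agrees with 1 − 1 + 0 = 0.
(K is a triangulation of the Klein bottle.)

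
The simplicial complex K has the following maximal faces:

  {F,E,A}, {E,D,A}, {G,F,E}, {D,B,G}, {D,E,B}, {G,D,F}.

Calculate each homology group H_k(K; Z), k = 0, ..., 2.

Order the vertices as A < B < D < E < F < G. Listing each simplex with vertices in this order, K has dimension 2 with simplices:

  0-simplices (6): A, B, D, E, F, G
  1-simplices (12): AD, AE, AF, BD, BE, BG, DE, DF, DG, EF, EG, FG
  2-simplices (6): ADE, AEF, BDE, BDG, DFG, EFG

giving chain groups C_0 ≅ Z^6, C_1 ≅ Z^12, C_2 ≅ Z^6.

∂_1: C_1 → C_0 is given by ∂[p,q] = [q] − [p]. For instance
  ∂DF = F − D.
The resulting 6×12 matrix has rank 5, and its Smith normal form has invariant factors (1,1,1,1,1).

Boundary ∂_2: C_2 → C_1 acts by ∂[p,q,r] = [q,r] − [p,r] + [p,q]. For instance
  ∂BDE = DE − BE + BD,
  ∂BDG = DG − BG + BD.
The 12×6 boundary matrix has rank 6 and Smith normal form diag(1,1,1,1,1,1).

From H_k ≅ ker(∂_k) / im(∂_{k+1}) we obtain:

  H_0: rank C_0 − rank ∂_1 = 6 − 5 = 1, and the invariant factors of ∂_1 are all 1, so H_0 ≅ Z.
  H_1: rank ker ∂_1 − rank ∂_2 = (12 − 5) − 6 = 1, and the invariant factors of ∂_2 are all 1, so H_1 ≅ Z.
  H_2: rank ker ∂_2 − rank ∂_3 = (6 − 6) − 0 = 0, and there is no ∂_3, so H_2 ≅ 0.

(K is a triangulation of the cylinder S^1 x I.)

H_0 = Z,  H_1 = Z,  H_2 = 0.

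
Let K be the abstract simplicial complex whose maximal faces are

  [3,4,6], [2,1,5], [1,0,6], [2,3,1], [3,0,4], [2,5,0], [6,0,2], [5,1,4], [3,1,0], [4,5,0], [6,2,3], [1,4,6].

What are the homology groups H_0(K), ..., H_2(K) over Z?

H_0 ≅ Z,  H_1 ≅ Z/2,  H_2 = 0.

Take the total order 0 < 1 < 2 < 3 < 4 < 5 < 6 on the vertex set. Then K (dimension 2) consists of the simplices:

  0-simplices (7): [0], [1], [2], [3], [4], [5], [6]
  1-simplices (18): [0,1], [0,2], [0,3], [0,4], [0,5], [0,6], [1,2], [1,3], [1,4], [1,5], [1,6], [2,3], [2,5], [2,6], [3,4], [3,6], [4,5], [4,6]
  2-simplices (12): [0,1,3], [0,1,6], [0,2,5], [0,2,6], [0,3,4], [0,4,5], [1,2,3], [1,2,5], [1,4,5], [1,4,6], [2,3,6], [3,4,6]

so the chain groups are C_0 ≅ Z^7, C_1 ≅ Z^18, C_2 ≅ Z^12.

The boundary map ∂_1: C_1 → C_0 sends each edge [p,q] (with p < q) to q − p. For instance
  ∂[0,2] = [2] − [0].
As a 7×18 matrix over Z this has rank 6, with invariant factors (1,1,1,1,1,1).

The boundary map ∂_2: C_2 → C_1 acts by ∂[p,q,r] = [q,r] − [p,r] + [p,q]. For instance
  ∂[2,3,6] = [3,6] − [2,6] + [2,3],
  ∂[1,2,5] = [2,5] − [1,5] + [1,2].
This gives a 18×12 integer matrix of rank 12; reducing to Smith normal form yields diagonal entries (1,1,1,1,1,1,1,1,1,1,1,2).

Now H_k = ker ∂_k / im ∂_{k+1}, so:

  H_0: rank C_0 − rank ∂_1 = 7 − 6 = 1, and the invariant factors of ∂_1 are all 1, so H_0 ≅ Z.
  H_1: rank ker ∂_1 − rank ∂_2 = (18 − 6) − 12 = 0, and ∂_2 has invariant factor 2 > 1, so H_1 ≅ Z/2.
  H_2: rank ker ∂_2 − rank ∂_3 = (12 − 12) − 0 = 0, and there is no ∂_3, so H_2 ≅ 0.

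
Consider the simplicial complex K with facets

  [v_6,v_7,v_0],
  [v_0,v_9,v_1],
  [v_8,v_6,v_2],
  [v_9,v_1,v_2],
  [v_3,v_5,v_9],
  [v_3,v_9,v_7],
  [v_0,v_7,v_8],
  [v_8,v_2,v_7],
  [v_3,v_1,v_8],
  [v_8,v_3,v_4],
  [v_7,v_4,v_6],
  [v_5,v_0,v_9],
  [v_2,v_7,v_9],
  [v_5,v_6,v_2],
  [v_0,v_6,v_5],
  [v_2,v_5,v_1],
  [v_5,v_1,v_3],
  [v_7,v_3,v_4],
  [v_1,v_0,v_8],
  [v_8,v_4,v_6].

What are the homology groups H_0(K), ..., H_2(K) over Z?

H_0 = Z,  H_1 = Z ⊕ Z_2,  H_2 = 0.

Order the vertices as v_0 < v_1 < v_2 < v_3 < v_4 < v_5 < v_6 < v_7 < v_8 < v_9. Listing each simplex with vertices in this order, K has dimension 2 with simplices:

  0-simplices (10): [v_0], [v_1], [v_2], [v_3], [v_4], [v_5], [v_6], [v_7], [v_8], [v_9]
  1-simplices (30): (30 of them)
  2-simplices (20): (20 of them)

so the chain groups are C_0 ≅ Z^10, C_1 ≅ Z^30, C_2 ≅ Z^20.

The boundary map ∂_1: C_1 → C_0 is given by ∂[p,q] = [q] − [p].
The 10×30 boundary matrix has rank 9 and Smith normal form diag(1,1,1,1,1,1,1,1,1).

Boundary ∂_2: C_2 → C_1 sends each 2-simplex [p,q,r] to [q,r] − [p,r] + [p,q]. For instance
  ∂[v_0,v_6,v_7] = [v_6,v_7] − [v_0,v_7] + [v_0,v_6],
  ∂[v_1,v_3,v_8] = [v_3,v_8] − [v_1,v_8] + [v_1,v_3].
This gives a 30×20 integer matrix of rank 20; reducing to Smith normal form yields diagonal entries (1,1,1,1,1,1,1,1,1,1,1,1,1,1,1,1,1,1,1,2).

From H_k ≅ ker(∂_k) / im(∂_{k+1}) we obtain:

  H_0: rank C_0 − rank ∂_1 = 10 − 9 = 1, and the invariant factors of ∂_1 are all 1, so H_0 = Z.
  H_1: rank ker ∂_1 − rank ∂_2 = (30 − 9) − 20 = 1, and ∂_2 has invariant factor 2 > 1, so H_1 = Z ⊕ Z_2.
  H_2: rank ker ∂_2 − rank ∂_3 = (20 − 20) − 0 = 0, and there is no ∂_3, so H_2 = 0.

(K is a triangulation of the Klein bottle.)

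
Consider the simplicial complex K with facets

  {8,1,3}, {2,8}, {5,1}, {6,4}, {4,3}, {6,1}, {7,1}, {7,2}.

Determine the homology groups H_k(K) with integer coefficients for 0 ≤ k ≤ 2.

H_0 = Z,  H_1 = Z^2,  H_2 = 0.

Fix the vertex order 1 < 2 < 3 < 4 < 5 < 6 < 7 < 8 and write every simplex with vertices in increasing order. Then dim K = 2 and the simplices of K are:

  0-simplices (8): [1], [2], [3], [4], [5], [6], [7], [8]
  1-simplices (10): [1,3], [1,5], [1,6], [1,7], [1,8], [2,7], [2,8], [3,4], [3,8], [4,6]
  2-simplices (1): [1,3,8]

giving chain groups C_0 ≅ Z^8, C_1 ≅ Z^10, C_2 ≅ Z^1.

Boundary ∂_1: C_1 → C_0 maps an edge to its endpoints' difference, ∂[p,q] = q − p.
As a 8×10 matrix over Z this has rank 7, with invariant factors (1,1,1,1,1,1,1).

∂_2: C_2 → C_1 acts by ∂[p,q,r] = [q,r] − [p,r] + [p,q]. For instance
  ∂[1,3,8] = [3,8] − [1,8] + [1,3].
The resulting 10×1 matrix has rank 1, and its Smith normal form has invariant factors (1).

Reading off H_k = ker ∂_k / im ∂_{k+1}:

  H_0: rank C_0 − rank ∂_1 = 8 − 7 = 1, and the invariant factors of ∂_1 are all 1, so H_0 ≅ Z.
  H_1: rank ker ∂_1 − rank ∂_2 = (10 − 7) − 1 = 2, and the invariant factors of ∂_2 are all 1, so H_1 ≅ Z^2.
  H_2: rank ker ∂_2 − rank ∂_3 = (1 − 1) − 0 = 0, and there is no ∂_3, so H_2 ≅ 0.

As a check, the Euler characteristic is 8 − 10 + 1 = -1, which agrees with 1 − 2 + 0 = -1.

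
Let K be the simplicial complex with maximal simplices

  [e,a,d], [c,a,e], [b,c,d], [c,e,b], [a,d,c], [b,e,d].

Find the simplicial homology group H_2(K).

H_2 = Z.

Take the total order a < b < c < d < e on the vertex set. Then K (dimension 2) consists of the simplices:

  0-simplices (5): a, b, c, d, e
  1-simplices (9): ac, ad, ae, bc, bd, be, cd, ce, de
  2-simplices (6): acd, ace, ade, bcd, bce, bde

Hence C_0 ≅ Z^5, C_1 ≅ Z^9, C_2 ≅ Z^6.

The boundary map ∂_1: C_1 → C_0 maps an edge to its endpoints' difference, ∂[p,q] = q − p. For instance
  ∂ae = e − a.
This gives a 5×9 integer matrix of rank 4; reducing to Smith normal form yields diagonal entries (1,1,1,1).

The boundary map ∂_2: C_2 → C_1 sends each 2-simplex [p,q,r] to [q,r] − [p,r] + [p,q]. For instance
  ∂bde = de − be + bd,
  ∂ade = de − ae + ad.
The resulting 9×6 matrix has rank 5, and its Smith normal form has invariant factors (1,1,1,1,1).

Now H_k = ker ∂_k / im ∂_{k+1}, so:

  H_2: rank ker ∂_2 − rank ∂_3 = (6 − 5) − 0 = 1, and there is no ∂_3, so H_2 = Z.

(K is a triangulation of the 2-sphere S^2.)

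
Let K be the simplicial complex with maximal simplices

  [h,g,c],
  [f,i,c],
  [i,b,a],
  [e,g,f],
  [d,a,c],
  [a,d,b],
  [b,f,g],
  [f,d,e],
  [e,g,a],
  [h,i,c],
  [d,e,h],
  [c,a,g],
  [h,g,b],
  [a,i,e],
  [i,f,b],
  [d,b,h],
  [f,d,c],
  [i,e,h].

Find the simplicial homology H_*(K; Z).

Order the vertices as a < b < c < d < e < f < g < h < i. Listing each simplex with vertices in this order, K has dimension 2 with simplices:

  0-simplices (9): a, b, c, d, e, f, g, h, i
  1-simplices (27): ab, ac, ad, ae, ag, ai, bd, bf, bg, bh, bi, cd, cf, cg, ch, ci, de, df, dh, ef, eg, eh, ei, fg, fi, gh, hi
  2-simplices (18): abd, abi, acd, acg, aeg, aei, bdh, bfg, bfi, bgh, cdf, cfi, cgh, chi, def, deh, efg, ehi

so the chain groups are C_0 ≅ Z^9, C_1 ≅ Z^27, C_2 ≅ Z^18.

Boundary ∂_1: C_1 → C_0 sends each edge [p,q] (with p < q) to q − p. For instance
  ∂bi = i − b.
The 9×27 boundary matrix has rank 8 and Smith normal form diag(1,1,1,1,1,1,1,1).

Boundary ∂_2: C_2 → C_1 maps a triangle to the signed sum of its edges. For instance
  ∂acg = cg − ag + ac,
  ∂aei = ei − ai + ae.
This gives a 27×18 integer matrix of rank 17; reducing to Smith normal form yields diagonal entries (1,1,1,1,1,1,1,1,1,1,1,1,1,1,1,1,1).

Reading off H_k = ker ∂_k / im ∂_{k+1}:

  H_0: rank C_0 − rank ∂_1 = 9 − 8 = 1, and the invariant factors of ∂_1 are all 1, so H_0 = Z.
  H_1: rank ker ∂_1 − rank ∂_2 = (27 − 8) − 17 = 2, and the invariant factors of ∂_2 are all 1, so H_1 = Z^2.
  H_2: rank ker ∂_2 − rank ∂_3 = (18 − 17) − 0 = 1, and there is no ∂_3, so H_2 = Z.

(K is a triangulation of the torus T^2.)

H_0 ≅ Z,  H_1 ≅ Z^2,  H_2 ≅ Z.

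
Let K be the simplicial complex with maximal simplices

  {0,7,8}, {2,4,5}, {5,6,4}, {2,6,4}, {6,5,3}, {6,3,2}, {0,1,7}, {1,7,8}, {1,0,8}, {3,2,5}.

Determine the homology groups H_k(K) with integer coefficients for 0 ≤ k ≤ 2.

Fix the vertex order 0 < 1 < 2 < 3 < 4 < 5 < 6 < 7 < 8 and write every simplex with vertices in increasing order. Then dim K = 2 and the simplices of K are:

  0-simplices (9): [0], [1], [2], [3], [4], [5], [6], [7], [8]
  1-simplices (15): [0,1], [0,7], [0,8], [1,7], [1,8], [2,3], [2,4], [2,5], [2,6], [3,5], [3,6], [4,5], [4,6], [5,6], [7,8]
  2-simplices (10): [0,1,7], [0,1,8], [0,7,8], [1,7,8], [2,3,5], [2,3,6], [2,4,5], [2,4,6], [3,5,6], [4,5,6]

so the chain groups are C_0 ≅ Z^9, C_1 ≅ Z^15, C_2 ≅ Z^10.

∂_1: C_1 → C_0 sends each edge [p,q] (with p < q) to q − p.
As a 9×15 matrix over Z this has rank 7, with invariant factors (1,1,1,1,1,1,1).

∂_2: C_2 → C_1 acts by ∂[p,q,r] = [q,r] − [p,r] + [p,q]. For instance
  ∂[2,4,5] = [4,5] − [2,5] + [2,4],
  ∂[0,1,8] = [1,8] − [0,8] + [0,1].
This gives a 15×10 integer matrix of rank 8; reducing to Smith normal form yields diagonal entries (1,1,1,1,1,1,1,1).

From H_k ≅ ker(∂_k) / im(∂_{k+1}) we obtain:

  H_0: rank C_0 − rank ∂_1 = 9 − 7 = 2, and the invariant factors of ∂_1 are all 1, so H_0 = Z^2.
  H_1: rank ker ∂_1 − rank ∂_2 = (15 − 7) − 8 = 0, and the invariant factors of ∂_2 are all 1, so H_1 = 0.
  H_2: rank ker ∂_2 − rank ∂_3 = (10 − 8) − 0 = 2, and there is no ∂_3, so H_2 = Z^2.

(K is a triangulation of the disjoint union of the 2-sphere S^2 and the 2-sphere S^2.)

H_0 ≅ Z^2,  H_1 = 0,  H_2 ≅ Z^2.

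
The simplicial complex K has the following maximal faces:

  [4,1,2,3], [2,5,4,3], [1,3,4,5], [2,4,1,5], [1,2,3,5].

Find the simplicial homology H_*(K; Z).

H_0 ≅ Z,  H_1 = 0,  H_2 = 0,  H_3 ≅ Z.

Order the vertices as 1 < 2 < 3 < 4 < 5. Listing each simplex with vertices in this order, K has dimension 3 with simplices:

  0-simplices (5): [1], [2], [3], [4], [5]
  1-simplices (10): [1,2], [1,3], [1,4], [1,5], [2,3], [2,4], [2,5], [3,4], [3,5], [4,5]
  2-simplices (10): [1,2,3], [1,2,4], [1,2,5], [1,3,4], [1,3,5], [1,4,5], [2,3,4], [2,3,5], [2,4,5], [3,4,5]
  3-simplices (5): [1,2,3,4], [1,2,3,5], [1,2,4,5], [1,3,4,5], [2,3,4,5]

Hence C_0 ≅ Z^5, C_1 ≅ Z^10, C_2 ≅ Z^10, C_3 ≅ Z^5.

Boundary ∂_1: C_1 → C_0 maps an edge to its endpoints' difference, ∂[p,q] = q − p. For instance
  ∂[2,3] = [3] − [2].
The resulting 5×10 matrix has rank 4, and its Smith normal form has invariant factors (1,1,1,1).

∂_2: C_2 → C_1 acts by ∂[p,q,r] = [q,r] − [p,r] + [p,q]. For instance
  ∂[1,2,4] = [2,4] − [1,4] + [1,2],
  ∂[1,4,5] = [4,5] − [1,5] + [1,4].
This gives a 10×10 integer matrix of rank 6; reducing to Smith normal form yields diagonal entries (1,1,1,1,1,1).

∂_3: C_3 → C_2 sends each 3-simplex σ to the alternating sum Σ_i (−1)^i (σ with its i-th vertex removed). For instance
  ∂[1,2,4,5] = [2,4,5] − [1,4,5] + [1,2,5] − [1,2,4],
  ∂[2,3,4,5] = [3,4,5] − [2,4,5] + [2,3,5] − [2,3,4].
As a 10×5 matrix over Z this has rank 4, with invariant factors (1,1,1,1).

Computing H_k = (kernel of ∂_k) / (image of ∂_{k+1}):

  H_0: rank C_0 − rank ∂_1 = 5 − 4 = 1, and the invariant factors of ∂_1 are all 1, so H_0 ≅ Z.
  H_1: rank ker ∂_1 − rank ∂_2 = (10 − 4) − 6 = 0, and the invariant factors of ∂_2 are all 1, so H_1 ≅ 0.
  H_2: rank ker ∂_2 − rank ∂_3 = (10 − 6) − 4 = 0, and the invariant factors of ∂_3 are all 1, so H_2 ≅ 0.
  H_3: rank ker ∂_3 − rank ∂_4 = (5 − 4) − 0 = 1, and there is no ∂_4, so H_3 ≅ Z.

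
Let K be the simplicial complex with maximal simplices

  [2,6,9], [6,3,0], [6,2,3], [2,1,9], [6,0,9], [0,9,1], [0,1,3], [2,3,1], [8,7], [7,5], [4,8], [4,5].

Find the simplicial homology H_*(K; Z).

H_0 ≅ Z^2,  H_1 ≅ Z,  H_2 ≅ Z.

K has 10 vertices, 16 edges, 8 triangles.
rank ∂_0 = 0, rank ∂_1 = 8 ⇒ b_0 = 10 − 0 − 8 = 2; all invariant factors of ∂_1 are 1 so no torsion. So H_0 ≅ Z^2.
rank ∂_1 = 8, rank ∂_2 = 7 ⇒ b_1 = 16 − 8 − 7 = 1; all invariant factors of ∂_2 are 1 so no torsion. So H_1 ≅ Z.
rank ∂_2 = 7, rank ∂_3 = 0 ⇒ b_2 = 8 − 7 − 0 = 1. So H_2 ≅ Z.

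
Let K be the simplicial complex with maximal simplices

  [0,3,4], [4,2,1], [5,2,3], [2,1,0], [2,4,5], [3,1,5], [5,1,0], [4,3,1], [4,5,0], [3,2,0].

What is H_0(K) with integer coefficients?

H_0 ≅ Z.

K has 6 vertices, 15 edges, 10 triangles.
rank ∂_0 = 0, rank ∂_1 = 5 ⇒ b_0 = 6 − 0 − 5 = 1; all invariant factors of ∂_1 are 1 so no torsion. So H_0 ≅ Z.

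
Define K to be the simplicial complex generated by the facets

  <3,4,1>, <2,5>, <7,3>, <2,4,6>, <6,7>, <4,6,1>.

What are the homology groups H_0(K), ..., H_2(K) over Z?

We work with the vertex ordering 1 < 2 < 3 < 4 < 5 < 6 < 7. The simplices of K, each written with vertices in increasing order, are:

  0-simplices (7): [1], [2], [3], [4], [5], [6], [7]
  1-simplices (10): [1,3], [1,4], [1,6], [2,4], [2,5], [2,6], [3,4], [3,7], [4,6], [6,7]
  2-simplices (3): [1,3,4], [1,4,6], [2,4,6]

so the chain groups are C_0 ≅ Z^7, C_1 ≅ Z^10, C_2 ≅ Z^3.

∂_1: C_1 → C_0 maps an edge to its endpoints' difference, ∂[p,q] = q − p. For instance
  ∂[1,4] = [4] − [1].
This gives a 7×10 integer matrix of rank 6; reducing to Smith normal form yields diagonal entries (1,1,1,1,1,1).

Boundary ∂_2: C_2 → C_1 sends each 2-simplex [p,q,r] to [q,r] − [p,r] + [p,q]. For instance
  ∂[1,4,6] = [4,6] − [1,6] + [1,4],
  ∂[2,4,6] = [4,6] − [2,6] + [2,4].
The resulting 10×3 matrix has rank 3, and its Smith normal form has invariant factors (1,1,1).

Reading off H_k = ker ∂_k / im ∂_{k+1}:

  H_0: rank C_0 − rank ∂_1 = 7 − 6 = 1, and the invariant factors of ∂_1 are all 1, so H_0 = Z.
  H_1: rank ker ∂_1 − rank ∂_2 = (10 − 6) − 3 = 1, and the invariant factors of ∂_2 are all 1, so H_1 = Z.
  H_2: rank ker ∂_2 − rank ∂_3 = (3 − 3) − 0 = 0, and there is no ∂_3, so H_2 = 0.

H_0 ≅ Z,  H_1 ≅ Z,  H_2 = 0.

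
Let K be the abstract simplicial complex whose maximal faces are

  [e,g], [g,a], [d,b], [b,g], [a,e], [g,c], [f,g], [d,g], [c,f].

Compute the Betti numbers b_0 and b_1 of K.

K has 7 vertices, 9 edges.
rank ∂_0 = 0, rank ∂_1 = 6 ⇒ b_0 = 7 − 0 − 6 = 1; all invariant factors of ∂_1 are 1 so no torsion. So H_0 = Z.
rank ∂_1 = 6, rank ∂_2 = 0 ⇒ b_1 = 9 − 6 − 0 = 3. So H_1 = Z^3.

b_0 = 1, b_1 = 3.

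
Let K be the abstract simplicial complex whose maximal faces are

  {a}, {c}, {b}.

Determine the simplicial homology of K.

H_0 = Z^3.

Take the total order a < b < c on the vertex set. Then K (dimension 0) consists of the simplices:

  0-simplices (3): a, b, c

Hence C_0 ≅ Z^3.

Reading off H_k = ker ∂_k / im ∂_{k+1}:

  H_0: rank C_0 − rank ∂_1 = 3 − 0 = 3, and there is no ∂_1, so H_0 = Z^3.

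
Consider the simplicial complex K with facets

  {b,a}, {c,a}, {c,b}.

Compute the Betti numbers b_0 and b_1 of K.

b_0 = 1, b_1 = 1.

We work with the vertex ordering a < b < c. The simplices of K, each written with vertices in increasing order, are:

  0-simplices (3): a, b, c
  1-simplices (3): ab, ac, bc

so the chain groups are C_0 ≅ Z^3, C_1 ≅ Z^3.

∂_1: C_1 → C_0 sends each edge [p,q] (with p < q) to q − p. For instance
  ∂ac = c − a.
The 3×3 boundary matrix has rank 2 and Smith normal form diag(1,1).

Now H_k = ker ∂_k / im ∂_{k+1}, so:

  H_0: rank C_0 − rank ∂_1 = 3 − 2 = 1, and the invariant factors of ∂_1 are all 1, so H_0 = Z.
  H_1: rank ker ∂_1 − rank ∂_2 = (3 − 2) − 0 = 1, and there is no ∂_2, so H_1 = Z.

As a check, the Euler characteristic is 3 − 3 = 0, which agrees with 1 − 1 = 0.
(K is a triangulation of the circle S^1.)

Hence the Betti numbers are b_0 = 1, b_1 = 1.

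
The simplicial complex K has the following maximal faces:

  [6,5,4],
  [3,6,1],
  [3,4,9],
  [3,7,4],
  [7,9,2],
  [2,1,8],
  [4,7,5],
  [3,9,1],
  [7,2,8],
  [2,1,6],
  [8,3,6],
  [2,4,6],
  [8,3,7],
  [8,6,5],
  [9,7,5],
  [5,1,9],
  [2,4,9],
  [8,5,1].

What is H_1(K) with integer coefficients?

Order the vertices as 1 < 2 < 3 < 4 < 5 < 6 < 7 < 8 < 9. Listing each simplex with vertices in this order, K has dimension 2 with simplices:

  0-simplices (9): [1], [2], [3], [4], [5], [6], [7], [8], [9]
  1-simplices (27): (27 of them)
  2-simplices (18): [1,2,6], [1,2,8], [1,3,6], [1,3,9], [1,5,8], [1,5,9], [2,4,6], [2,4,9], [2,7,8], [2,7,9], [3,4,7], [3,4,9], [3,6,8], [3,7,8], [4,5,6], [4,5,7], [5,6,8], [5,7,9]

giving chain groups C_0 ≅ Z^9, C_1 ≅ Z^27, C_2 ≅ Z^18.

Boundary ∂_1: C_1 → C_0 sends each edge [p,q] (with p < q) to q − p. For instance
  ∂[6,8] = [8] − [6].
The 9×27 boundary matrix has rank 8 and Smith normal form diag(1,1,1,1,1,1,1,1).

∂_2: C_2 → C_1 maps a triangle to the signed sum of its edges. For instance
  ∂[3,4,9] = [4,9] − [3,9] + [3,4],
  ∂[2,7,9] = [7,9] − [2,9] + [2,7].
This gives a 27×18 integer matrix of rank 18; reducing to Smith normal form yields diagonal entries (1,1,1,1,1,1,1,1,1,1,1,1,1,1,1,1,1,2).

Reading off H_k = ker ∂_k / im ∂_{k+1}:

  H_1: rank ker ∂_1 − rank ∂_2 = (27 − 8) − 18 = 1, and ∂_2 has invariant factor 2 > 1, so H_1 ≅ Z ⊕ Z_2.

(K is a triangulation of the Klein bottle.)

H_1 = Z ⊕ Z_2.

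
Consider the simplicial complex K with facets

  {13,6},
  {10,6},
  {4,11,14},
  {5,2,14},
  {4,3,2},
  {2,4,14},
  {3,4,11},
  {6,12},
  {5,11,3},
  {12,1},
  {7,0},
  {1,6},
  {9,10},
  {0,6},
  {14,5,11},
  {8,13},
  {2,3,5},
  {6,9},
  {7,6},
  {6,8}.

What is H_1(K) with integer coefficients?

We work with the vertex ordering 0 < 1 < 2 < 3 < 4 < 5 < 6 < 7 < 8 < 9 < 10 < 11 < 12 < 13 < 14. The simplices of K, each written with vertices in increasing order, are:

  0-simplices (15): [0], [1], [2], [3], [4], [5], [6], [7], [8], [9], [10], [11], [12], [13], [14]
  1-simplices (24): (24 of them)
  2-simplices (8): [2,3,4], [2,3,5], [2,4,14], [2,5,14], [3,4,11], [3,5,11], [4,11,14], [5,11,14]

so the chain groups are C_0 ≅ Z^15, C_1 ≅ Z^24, C_2 ≅ Z^8.

Boundary ∂_1: C_1 → C_0 is given by ∂[p,q] = [q] − [p].
The resulting 15×24 matrix has rank 13, and its Smith normal form has invariant factors (1,1,1,1,1,1,1,1,1,1,1,1,1).

Boundary ∂_2: C_2 → C_1 maps a triangle to the signed sum of its edges. For instance
  ∂[3,4,11] = [4,11] − [3,11] + [3,4],
  ∂[2,3,5] = [3,5] − [2,5] + [2,3].
This gives a 24×8 integer matrix of rank 7; reducing to Smith normal form yields diagonal entries (1,1,1,1,1,1,1).

Reading off H_k = ker ∂_k / im ∂_{k+1}:

  H_1: rank ker ∂_1 − rank ∂_2 = (24 − 13) − 7 = 4, and the invariant factors of ∂_2 are all 1, so H_1 = Z^4.

(K is a triangulation of the disjoint union of a wedge of 4 circles and the 2-sphere S^2.)

H_1 = Z^4.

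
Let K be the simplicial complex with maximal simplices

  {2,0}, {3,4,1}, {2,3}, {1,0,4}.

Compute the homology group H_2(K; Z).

H_2 ≅ 0.

Take the total order 0 < 1 < 2 < 3 < 4 on the vertex set. Then K (dimension 2) consists of the simplices:

  0-simplices (5): [0], [1], [2], [3], [4]
  1-simplices (7): [0,1], [0,2], [0,4], [1,3], [1,4], [2,3], [3,4]
  2-simplices (2): [0,1,4], [1,3,4]

giving chain groups C_0 ≅ Z^5, C_1 ≅ Z^7, C_2 ≅ Z^2.

∂_1: C_1 → C_0 is given by ∂[p,q] = [q] − [p].
As a 5×7 matrix over Z this has rank 4, with invariant factors (1,1,1,1).

∂_2: C_2 → C_1 sends each 2-simplex [p,q,r] to [q,r] − [p,r] + [p,q]. For instance
  ∂[0,1,4] = [1,4] − [0,4] + [0,1],
  ∂[1,3,4] = [3,4] − [1,4] + [1,3].
This gives a 7×2 integer matrix of rank 2; reducing to Smith normal form yields diagonal entries (1,1).

Now H_k = ker ∂_k / im ∂_{k+1}, so:

  H_2: rank ker ∂_2 − rank ∂_3 = (2 − 2) − 0 = 0, and there is no ∂_3, so H_2 ≅ 0.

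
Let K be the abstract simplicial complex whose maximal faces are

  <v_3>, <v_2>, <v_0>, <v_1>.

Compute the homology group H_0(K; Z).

Take the total order v_0 < v_1 < v_2 < v_3 on the vertex set. Then K (dimension 0) consists of the simplices:

  0-simplices (4): [v_0], [v_1], [v_2], [v_3]

Hence C_0 ≅ Z^4.

Now H_k = ker ∂_k / im ∂_{k+1}, so:

  H_0: rank C_0 − rank ∂_1 = 4 − 0 = 4, and there is no ∂_1, so H_0 = Z^4.

(K is a triangulation of a set of 4 points.)

H_0 = Z^4.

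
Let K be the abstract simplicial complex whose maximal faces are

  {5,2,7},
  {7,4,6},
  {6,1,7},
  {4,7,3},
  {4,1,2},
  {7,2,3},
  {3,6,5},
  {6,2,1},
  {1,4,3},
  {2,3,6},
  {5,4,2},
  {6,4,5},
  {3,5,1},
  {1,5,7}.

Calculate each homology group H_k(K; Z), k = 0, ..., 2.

We work with the vertex ordering 1 < 2 < 3 < 4 < 5 < 6 < 7. The simplices of K, each written with vertices in increasing order, are:

  0-simplices (7): [1], [2], [3], [4], [5], [6], [7]
  1-simplices (21): [1,2], [1,3], [1,4], [1,5], [1,6], [1,7], [2,3], [2,4], [2,5], [2,6], [2,7], [3,4], [3,5], [3,6], [3,7], [4,5], [4,6], [4,7], [5,6], [5,7], [6,7]
  2-simplices (14): [1,2,4], [1,2,6], [1,3,4], [1,3,5], [1,5,7], [1,6,7], [2,3,6], [2,3,7], [2,4,5], [2,5,7], [3,4,7], [3,5,6], [4,5,6], [4,6,7]

Hence C_0 ≅ Z^7, C_1 ≅ Z^21, C_2 ≅ Z^14.

Boundary ∂_1: C_1 → C_0 sends each edge [p,q] (with p < q) to q − p.
The resulting 7×21 matrix has rank 6, and its Smith normal form has invariant factors (1,1,1,1,1,1).

Boundary ∂_2: C_2 → C_1 acts by ∂[p,q,r] = [q,r] − [p,r] + [p,q]. For instance
  ∂[1,5,7] = [5,7] − [1,7] + [1,5],
  ∂[3,4,7] = [4,7] − [3,7] + [3,4].
The 21×14 boundary matrix has rank 13 and Smith normal form diag(1,1,1,1,1,1,1,1,1,1,1,1,1).

Now H_k = ker ∂_k / im ∂_{k+1}, so:

  H_0: rank C_0 − rank ∂_1 = 7 − 6 = 1, and the invariant factors of ∂_1 are all 1, so H_0 = Z.
  H_1: rank ker ∂_1 − rank ∂_2 = (21 − 6) − 13 = 2, and the invariant factors of ∂_2 are all 1, so H_1 = Z^2.
  H_2: rank ker ∂_2 − rank ∂_3 = (14 − 13) − 0 = 1, and there is no ∂_3, so H_2 = Z.

H_0 ≅ Z,  H_1 ≅ Z^2,  H_2 ≅ Z.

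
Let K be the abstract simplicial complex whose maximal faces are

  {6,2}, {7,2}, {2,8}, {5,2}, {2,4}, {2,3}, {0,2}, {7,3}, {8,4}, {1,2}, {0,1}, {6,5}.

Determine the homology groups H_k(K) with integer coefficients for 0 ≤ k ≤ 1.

We work with the vertex ordering 0 < 1 < 2 < 3 < 4 < 5 < 6 < 7 < 8. The simplices of K, each written with vertices in increasing order, are:

  0-simplices (9): [0], [1], [2], [3], [4], [5], [6], [7], [8]
  1-simplices (12): [0,1], [0,2], [1,2], [2,3], [2,4], [2,5], [2,6], [2,7], [2,8], [3,7], [4,8], [5,6]

giving chain groups C_0 ≅ Z^9, C_1 ≅ Z^12.

The boundary map ∂_1: C_1 → C_0 maps an edge to its endpoints' difference, ∂[p,q] = q − p. For instance
  ∂[1,2] = [2] − [1].
This gives a 9×12 integer matrix of rank 8; reducing to Smith normal form yields diagonal entries (1,1,1,1,1,1,1,1).

Computing H_k = (kernel of ∂_k) / (image of ∂_{k+1}):

  H_0: rank C_0 − rank ∂_1 = 9 − 8 = 1, and the invariant factors of ∂_1 are all 1, so H_0 = Z.
  H_1: rank ker ∂_1 − rank ∂_2 = (12 − 8) − 0 = 4, and there is no ∂_2, so H_1 = Z^4.

(K is a triangulation of a wedge of 4 circles.)

H_0 ≅ Z,  H_1 ≅ Z^4.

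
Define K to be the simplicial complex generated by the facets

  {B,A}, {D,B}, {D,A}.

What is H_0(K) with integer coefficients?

Order the vertices as A < B < D. Listing each simplex with vertices in this order, K has dimension 1 with simplices:

  0-simplices (3): A, B, D
  1-simplices (3): AB, AD, BD

giving chain groups C_0 ≅ Z^3, C_1 ≅ Z^3.

The boundary map ∂_1: C_1 → C_0 maps an edge to its endpoints' difference, ∂[p,q] = q − p.
The 3×3 boundary matrix has rank 2 and Smith normal form diag(1,1).

Computing H_k = (kernel of ∂_k) / (image of ∂_{k+1}):

  H_0: rank C_0 − rank ∂_1 = 3 − 2 = 1, and the invariant factors of ∂_1 are all 1, so H_0 ≅ Z.

H_0 ≅ Z.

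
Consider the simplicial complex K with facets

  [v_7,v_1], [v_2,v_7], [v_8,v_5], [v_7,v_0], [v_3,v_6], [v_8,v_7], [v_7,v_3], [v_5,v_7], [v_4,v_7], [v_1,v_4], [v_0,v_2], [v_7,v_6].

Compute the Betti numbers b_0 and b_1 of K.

Take the total order v_0 < v_1 < v_2 < v_3 < v_4 < v_5 < v_6 < v_7 < v_8 on the vertex set. Then K (dimension 1) consists of the simplices:

  0-simplices (9): [v_0], [v_1], [v_2], [v_3], [v_4], [v_5], [v_6], [v_7], [v_8]
  1-simplices (12): [v_0,v_2], [v_0,v_7], [v_1,v_4], [v_1,v_7], [v_2,v_7], [v_3,v_6], [v_3,v_7], [v_4,v_7], [v_5,v_7], [v_5,v_8], [v_6,v_7], [v_7,v_8]

Hence C_0 ≅ Z^9, C_1 ≅ Z^12.

∂_1: C_1 → C_0 sends each edge [p,q] (with p < q) to q − p.
As a 9×12 matrix over Z this has rank 8, with invariant factors (1,1,1,1,1,1,1,1).

From H_k ≅ ker(∂_k) / im(∂_{k+1}) we obtain:

  H_0: rank C_0 − rank ∂_1 = 9 − 8 = 1, and the invariant factors of ∂_1 are all 1, so H_0 ≅ Z.
  H_1: rank ker ∂_1 − rank ∂_2 = (12 − 8) − 0 = 4, and there is no ∂_2, so H_1 ≅ Z^4.

As a check, the Euler characteristic is 9 − 12 = -3, which agrees with 1 − 4 = -3.
(K is a triangulation of a wedge of 4 circles.)

Hence the Betti numbers are b_0 = 1, b_1 = 4.

b_0 = 1, b_1 = 4.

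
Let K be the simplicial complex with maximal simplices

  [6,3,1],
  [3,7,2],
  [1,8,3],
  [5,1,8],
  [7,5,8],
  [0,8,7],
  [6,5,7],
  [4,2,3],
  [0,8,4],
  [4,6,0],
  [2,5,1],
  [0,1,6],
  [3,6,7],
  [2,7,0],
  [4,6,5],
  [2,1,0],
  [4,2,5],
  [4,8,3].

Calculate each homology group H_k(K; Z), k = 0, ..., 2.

Order the vertices as 0 < 1 < 2 < 3 < 4 < 5 < 6 < 7 < 8. Listing each simplex with vertices in this order, K has dimension 2 with simplices:

  0-simplices (9): [0], [1], [2], [3], [4], [5], [6], [7], [8]
  1-simplices (27): (27 of them)
  2-simplices (18): [0,1,2], [0,1,6], [0,2,7], [0,4,6], [0,4,8], [0,7,8], [1,2,5], [1,3,6], [1,3,8], [1,5,8], [2,3,4], [2,3,7], [2,4,5], [3,4,8], [3,6,7], [4,5,6], [5,6,7], [5,7,8]

so the chain groups are C_0 ≅ Z^9, C_1 ≅ Z^27, C_2 ≅ Z^18.

∂_1: C_1 → C_0 sends each edge [p,q] (with p < q) to q − p.
The 9×27 boundary matrix has rank 8 and Smith normal form diag(1,1,1,1,1,1,1,1).

Boundary ∂_2: C_2 → C_1 acts by ∂[p,q,r] = [q,r] − [p,r] + [p,q]. For instance
  ∂[5,7,8] = [7,8] − [5,8] + [5,7],
  ∂[5,6,7] = [6,7] − [5,7] + [5,6].
The resulting 27×18 matrix has rank 17, and its Smith normal form has invariant factors (1,1,1,1,1,1,1,1,1,1,1,1,1,1,1,1,1).

Reading off H_k = ker ∂_k / im ∂_{k+1}:

  H_0: rank C_0 − rank ∂_1 = 9 − 8 = 1, and the invariant factors of ∂_1 are all 1, so H_0 ≅ Z.
  H_1: rank ker ∂_1 − rank ∂_2 = (27 − 8) − 17 = 2, and the invariant factors of ∂_2 are all 1, so H_1 ≅ Z^2.
  H_2: rank ker ∂_2 − rank ∂_3 = (18 − 17) − 0 = 1, and there is no ∂_3, so H_2 ≅ Z.

As a check, the Euler characteristic is 9 − 27 + 18 = 0, which agrees with 1 − 2 + 1 = 0.

H_0 ≅ Z,  H_1 ≅ Z^2,  H_2 ≅ Z.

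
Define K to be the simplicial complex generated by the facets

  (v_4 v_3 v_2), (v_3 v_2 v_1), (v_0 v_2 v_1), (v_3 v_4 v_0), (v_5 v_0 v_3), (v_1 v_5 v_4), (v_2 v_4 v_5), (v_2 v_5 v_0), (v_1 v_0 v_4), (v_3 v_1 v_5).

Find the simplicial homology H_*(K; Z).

Take the total order v_0 < v_1 < v_2 < v_3 < v_4 < v_5 on the vertex set. Then K (dimension 2) consists of the simplices:

  0-simplices (6): [v_0], [v_1], [v_2], [v_3], [v_4], [v_5]
  1-simplices (15): (15 of them)
  2-simplices (10): [v_0,v_1,v_2], [v_0,v_1,v_4], [v_0,v_2,v_5], [v_0,v_3,v_4], [v_0,v_3,v_5], [v_1,v_2,v_3], [v_1,v_3,v_5], [v_1,v_4,v_5], [v_2,v_3,v_4], [v_2,v_4,v_5]

giving chain groups C_0 ≅ Z^6, C_1 ≅ Z^15, C_2 ≅ Z^10.

∂_1: C_1 → C_0 maps an edge to its endpoints' difference, ∂[p,q] = q − p.
The 6×15 boundary matrix has rank 5 and Smith normal form diag(1,1,1,1,1).

∂_2: C_2 → C_1 acts by ∂[p,q,r] = [q,r] − [p,r] + [p,q]. For instance
  ∂[v_0,v_1,v_2] = [v_1,v_2] − [v_0,v_2] + [v_0,v_1],
  ∂[v_1,v_3,v_5] = [v_3,v_5] − [v_1,v_5] + [v_1,v_3].
As a 15×10 matrix over Z this has rank 10, with invariant factors (1,1,1,1,1,1,1,1,1,2).

From H_k ≅ ker(∂_k) / im(∂_{k+1}) we obtain:

  H_0: rank C_0 − rank ∂_1 = 6 − 5 = 1, and the invariant factors of ∂_1 are all 1, so H_0 ≅ Z.
  H_1: rank ker ∂_1 − rank ∂_2 = (15 − 5) − 10 = 0, and ∂_2 has invariant factor 2 > 1, so H_1 ≅ Z/2.
  H_2: rank ker ∂_2 − rank ∂_3 = (10 − 10) − 0 = 0, and there is no ∂_3, so H_2 ≅ 0.

(K is a triangulation of the real projective plane RP^2.)

H_0 = Z,  H_1 = Z/2,  H_2 = 0.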